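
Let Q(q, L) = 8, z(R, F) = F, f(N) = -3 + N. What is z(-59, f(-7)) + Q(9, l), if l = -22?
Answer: -2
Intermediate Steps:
z(-59, f(-7)) + Q(9, l) = (-3 - 7) + 8 = -10 + 8 = -2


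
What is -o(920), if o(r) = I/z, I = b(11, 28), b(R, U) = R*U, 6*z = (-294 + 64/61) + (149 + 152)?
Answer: -112728/491 ≈ -229.59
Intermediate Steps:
z = 491/366 (z = ((-294 + 64/61) + (149 + 152))/6 = ((-294 + 64*(1/61)) + 301)/6 = ((-294 + 64/61) + 301)/6 = (-17870/61 + 301)/6 = (1/6)*(491/61) = 491/366 ≈ 1.3415)
I = 308 (I = 11*28 = 308)
o(r) = 112728/491 (o(r) = 308/(491/366) = 308*(366/491) = 112728/491)
-o(920) = -1*112728/491 = -112728/491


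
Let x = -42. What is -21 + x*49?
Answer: -2079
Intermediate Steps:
-21 + x*49 = -21 - 42*49 = -21 - 2058 = -2079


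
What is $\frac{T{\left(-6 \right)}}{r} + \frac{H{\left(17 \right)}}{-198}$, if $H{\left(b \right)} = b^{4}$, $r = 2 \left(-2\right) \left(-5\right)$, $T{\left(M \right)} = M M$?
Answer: $- \frac{415823}{990} \approx -420.02$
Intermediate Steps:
$T{\left(M \right)} = M^{2}$
$r = 20$ ($r = \left(-4\right) \left(-5\right) = 20$)
$\frac{T{\left(-6 \right)}}{r} + \frac{H{\left(17 \right)}}{-198} = \frac{\left(-6\right)^{2}}{20} + \frac{17^{4}}{-198} = 36 \cdot \frac{1}{20} + 83521 \left(- \frac{1}{198}\right) = \frac{9}{5} - \frac{83521}{198} = - \frac{415823}{990}$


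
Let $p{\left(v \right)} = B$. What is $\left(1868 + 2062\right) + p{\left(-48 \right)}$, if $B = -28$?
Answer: $3902$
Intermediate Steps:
$p{\left(v \right)} = -28$
$\left(1868 + 2062\right) + p{\left(-48 \right)} = \left(1868 + 2062\right) - 28 = 3930 - 28 = 3902$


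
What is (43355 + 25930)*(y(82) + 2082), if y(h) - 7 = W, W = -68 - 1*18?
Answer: 138777855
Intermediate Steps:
W = -86 (W = -68 - 18 = -86)
y(h) = -79 (y(h) = 7 - 86 = -79)
(43355 + 25930)*(y(82) + 2082) = (43355 + 25930)*(-79 + 2082) = 69285*2003 = 138777855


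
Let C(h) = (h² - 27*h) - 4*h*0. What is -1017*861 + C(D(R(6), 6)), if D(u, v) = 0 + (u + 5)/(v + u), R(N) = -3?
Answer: -7880891/9 ≈ -8.7565e+5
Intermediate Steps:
D(u, v) = (5 + u)/(u + v) (D(u, v) = 0 + (5 + u)/(u + v) = (5 + u)/(u + v))
C(h) = h² - 27*h (C(h) = (h² - 27*h) + 0 = h² - 27*h)
-1017*861 + C(D(R(6), 6)) = -1017*861 + ((5 - 3)/(-3 + 6))*(-27 + (5 - 3)/(-3 + 6)) = -875637 + (2/3)*(-27 + 2/3) = -875637 + ((⅓)*2)*(-27 + (⅓)*2) = -875637 + 2*(-27 + ⅔)/3 = -875637 + (⅔)*(-79/3) = -875637 - 158/9 = -7880891/9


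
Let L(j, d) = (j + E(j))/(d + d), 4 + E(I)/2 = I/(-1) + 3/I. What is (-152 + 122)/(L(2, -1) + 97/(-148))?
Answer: -4440/421 ≈ -10.546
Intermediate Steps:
E(I) = -8 - 2*I + 6/I (E(I) = -8 + 2*(I/(-1) + 3/I) = -8 + 2*(I*(-1) + 3/I) = -8 + 2*(-I + 3/I) = -8 + (-2*I + 6/I) = -8 - 2*I + 6/I)
L(j, d) = (-8 - j + 6/j)/(2*d) (L(j, d) = (j + (-8 - 2*j + 6/j))/(d + d) = (-8 - j + 6/j)/((2*d)) = (-8 - j + 6/j)*(1/(2*d)) = (-8 - j + 6/j)/(2*d))
(-152 + 122)/(L(2, -1) + 97/(-148)) = (-152 + 122)/((½)*(6 - 1*2*(8 + 2))/(-1*2) + 97/(-148)) = -30/((½)*(-1)*(½)*(6 - 1*2*10) + 97*(-1/148)) = -30/((½)*(-1)*(½)*(6 - 20) - 97/148) = -30/((½)*(-1)*(½)*(-14) - 97/148) = -30/(7/2 - 97/148) = -30/(421/148) = (148/421)*(-30) = -4440/421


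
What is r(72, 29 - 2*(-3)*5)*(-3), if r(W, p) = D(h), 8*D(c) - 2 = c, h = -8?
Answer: 9/4 ≈ 2.2500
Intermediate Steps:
D(c) = ¼ + c/8
r(W, p) = -¾ (r(W, p) = ¼ + (⅛)*(-8) = ¼ - 1 = -¾)
r(72, 29 - 2*(-3)*5)*(-3) = -¾*(-3) = 9/4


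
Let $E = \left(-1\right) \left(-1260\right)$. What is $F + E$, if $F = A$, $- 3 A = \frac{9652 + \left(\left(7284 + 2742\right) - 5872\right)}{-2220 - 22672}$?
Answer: $\frac{15684261}{12446} \approx 1260.2$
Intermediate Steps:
$E = 1260$
$A = \frac{2301}{12446}$ ($A = - \frac{\left(9652 + \left(\left(7284 + 2742\right) - 5872\right)\right) \frac{1}{-2220 - 22672}}{3} = - \frac{\left(9652 + \left(10026 - 5872\right)\right) \frac{1}{-24892}}{3} = - \frac{\left(9652 + 4154\right) \left(- \frac{1}{24892}\right)}{3} = - \frac{13806 \left(- \frac{1}{24892}\right)}{3} = \left(- \frac{1}{3}\right) \left(- \frac{6903}{12446}\right) = \frac{2301}{12446} \approx 0.18488$)
$F = \frac{2301}{12446} \approx 0.18488$
$F + E = \frac{2301}{12446} + 1260 = \frac{15684261}{12446}$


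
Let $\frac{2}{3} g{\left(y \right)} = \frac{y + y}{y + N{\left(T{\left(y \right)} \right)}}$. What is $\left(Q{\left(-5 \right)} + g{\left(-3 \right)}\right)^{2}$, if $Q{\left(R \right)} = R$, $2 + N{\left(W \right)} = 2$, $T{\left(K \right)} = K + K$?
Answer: $4$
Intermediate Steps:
$T{\left(K \right)} = 2 K$
$N{\left(W \right)} = 0$ ($N{\left(W \right)} = -2 + 2 = 0$)
$g{\left(y \right)} = 3$ ($g{\left(y \right)} = \frac{3 \frac{y + y}{y + 0}}{2} = \frac{3 \frac{2 y}{y}}{2} = \frac{3}{2} \cdot 2 = 3$)
$\left(Q{\left(-5 \right)} + g{\left(-3 \right)}\right)^{2} = \left(-5 + 3\right)^{2} = \left(-2\right)^{2} = 4$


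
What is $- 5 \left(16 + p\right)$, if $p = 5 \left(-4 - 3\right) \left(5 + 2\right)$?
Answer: $1145$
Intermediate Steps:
$p = -245$ ($p = 5 \left(\left(-7\right) 7\right) = 5 \left(-49\right) = -245$)
$- 5 \left(16 + p\right) = - 5 \left(16 - 245\right) = \left(-5\right) \left(-229\right) = 1145$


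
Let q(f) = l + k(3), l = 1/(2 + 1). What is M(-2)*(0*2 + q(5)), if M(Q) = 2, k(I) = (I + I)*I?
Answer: 110/3 ≈ 36.667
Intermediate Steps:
k(I) = 2*I² (k(I) = (2*I)*I = 2*I²)
l = ⅓ (l = 1/3 = ⅓ ≈ 0.33333)
q(f) = 55/3 (q(f) = ⅓ + 2*3² = ⅓ + 2*9 = ⅓ + 18 = 55/3)
M(-2)*(0*2 + q(5)) = 2*(0*2 + 55/3) = 2*(0 + 55/3) = 2*(55/3) = 110/3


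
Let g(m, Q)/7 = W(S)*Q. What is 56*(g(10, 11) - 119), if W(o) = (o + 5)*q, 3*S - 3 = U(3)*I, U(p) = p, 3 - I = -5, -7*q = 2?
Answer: -23912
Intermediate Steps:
q = -2/7 (q = -⅐*2 = -2/7 ≈ -0.28571)
I = 8 (I = 3 - 1*(-5) = 3 + 5 = 8)
S = 9 (S = 1 + (3*8)/3 = 1 + (⅓)*24 = 1 + 8 = 9)
W(o) = -10/7 - 2*o/7 (W(o) = (o + 5)*(-2/7) = (5 + o)*(-2/7) = -10/7 - 2*o/7)
g(m, Q) = -28*Q (g(m, Q) = 7*((-10/7 - 2/7*9)*Q) = 7*((-10/7 - 18/7)*Q) = 7*(-4*Q) = -28*Q)
56*(g(10, 11) - 119) = 56*(-28*11 - 119) = 56*(-308 - 119) = 56*(-427) = -23912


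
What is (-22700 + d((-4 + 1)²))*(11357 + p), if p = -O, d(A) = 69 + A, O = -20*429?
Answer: -451014814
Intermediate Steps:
O = -8580
p = 8580 (p = -1*(-8580) = 8580)
(-22700 + d((-4 + 1)²))*(11357 + p) = (-22700 + (69 + (-4 + 1)²))*(11357 + 8580) = (-22700 + (69 + (-3)²))*19937 = (-22700 + (69 + 9))*19937 = (-22700 + 78)*19937 = -22622*19937 = -451014814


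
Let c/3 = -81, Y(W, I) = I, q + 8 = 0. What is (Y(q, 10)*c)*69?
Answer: -167670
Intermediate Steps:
q = -8 (q = -8 + 0 = -8)
c = -243 (c = 3*(-81) = -243)
(Y(q, 10)*c)*69 = (10*(-243))*69 = -2430*69 = -167670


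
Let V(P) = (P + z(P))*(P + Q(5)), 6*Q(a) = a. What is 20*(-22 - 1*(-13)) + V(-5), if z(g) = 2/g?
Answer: -315/2 ≈ -157.50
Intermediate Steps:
Q(a) = a/6
V(P) = (⅚ + P)*(P + 2/P) (V(P) = (P + 2/P)*(P + (⅙)*5) = (P + 2/P)*(P + ⅚) = (P + 2/P)*(⅚ + P) = (⅚ + P)*(P + 2/P))
20*(-22 - 1*(-13)) + V(-5) = 20*(-22 - 1*(-13)) + (2 + (-5)² + (5/3)/(-5) + (⅚)*(-5)) = 20*(-22 + 13) + (2 + 25 + (5/3)*(-⅕) - 25/6) = 20*(-9) + (2 + 25 - ⅓ - 25/6) = -180 + 45/2 = -315/2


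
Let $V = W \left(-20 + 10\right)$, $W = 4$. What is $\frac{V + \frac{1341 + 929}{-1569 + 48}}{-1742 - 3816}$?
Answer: $\frac{31555}{4226859} \approx 0.0074654$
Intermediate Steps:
$V = -40$ ($V = 4 \left(-20 + 10\right) = 4 \left(-10\right) = -40$)
$\frac{V + \frac{1341 + 929}{-1569 + 48}}{-1742 - 3816} = \frac{-40 + \frac{1341 + 929}{-1569 + 48}}{-1742 - 3816} = \frac{-40 + \frac{2270}{-1521}}{-5558} = \left(-40 + 2270 \left(- \frac{1}{1521}\right)\right) \left(- \frac{1}{5558}\right) = \left(-40 - \frac{2270}{1521}\right) \left(- \frac{1}{5558}\right) = \left(- \frac{63110}{1521}\right) \left(- \frac{1}{5558}\right) = \frac{31555}{4226859}$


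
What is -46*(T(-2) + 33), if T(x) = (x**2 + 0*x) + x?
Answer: -1610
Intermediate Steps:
T(x) = x + x**2 (T(x) = (x**2 + 0) + x = x**2 + x = x + x**2)
-46*(T(-2) + 33) = -46*(-2*(1 - 2) + 33) = -46*(-2*(-1) + 33) = -46*(2 + 33) = -46*35 = -1610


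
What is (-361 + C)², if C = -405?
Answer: 586756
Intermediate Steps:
(-361 + C)² = (-361 - 405)² = (-766)² = 586756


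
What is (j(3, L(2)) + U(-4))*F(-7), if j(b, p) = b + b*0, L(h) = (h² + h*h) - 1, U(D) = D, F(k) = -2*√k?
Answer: 2*I*√7 ≈ 5.2915*I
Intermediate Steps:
L(h) = -1 + 2*h² (L(h) = (h² + h²) - 1 = 2*h² - 1 = -1 + 2*h²)
j(b, p) = b (j(b, p) = b + 0 = b)
(j(3, L(2)) + U(-4))*F(-7) = (3 - 4)*(-2*I*√7) = -(-2)*I*√7 = 2*I*√7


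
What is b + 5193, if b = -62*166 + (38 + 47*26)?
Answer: -3839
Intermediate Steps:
b = -9032 (b = -10292 + (38 + 1222) = -10292 + 1260 = -9032)
b + 5193 = -9032 + 5193 = -3839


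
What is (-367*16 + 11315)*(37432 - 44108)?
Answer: -36337468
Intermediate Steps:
(-367*16 + 11315)*(37432 - 44108) = (-5872 + 11315)*(-6676) = 5443*(-6676) = -36337468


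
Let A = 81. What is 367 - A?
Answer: 286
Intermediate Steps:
367 - A = 367 - 1*81 = 367 - 81 = 286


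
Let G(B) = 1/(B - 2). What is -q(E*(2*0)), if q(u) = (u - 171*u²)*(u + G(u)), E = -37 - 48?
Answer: 0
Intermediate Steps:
E = -85
G(B) = 1/(-2 + B)
q(u) = (u + 1/(-2 + u))*(u - 171*u²) (q(u) = (u - 171*u²)*(u + 1/(-2 + u)) = (u + 1/(-2 + u))*(u - 171*u²))
-q(E*(2*0)) = -(-170*0)*(1 - (-14705)*2*0 - 171*(-170*0)³ + 343*(-170*0)²)/(-2 - 170*0) = -(-85*0)*(1 - (-14705)*0 - 171*(-85*0)³ + 343*(-85*0)²)/(-2 - 85*0) = -0*(1 - 173*0 - 171*0³ + 343*0²)/(-2 + 0) = -0*(1 + 0 - 171*0 + 343*0)/(-2) = -0*(-1)*(1 + 0 + 0 + 0)/2 = -0*(-1)/2 = -1*0 = 0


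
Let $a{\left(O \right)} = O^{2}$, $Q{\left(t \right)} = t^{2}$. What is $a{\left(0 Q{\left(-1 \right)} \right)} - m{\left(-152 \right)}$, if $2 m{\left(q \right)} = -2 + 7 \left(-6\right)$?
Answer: $22$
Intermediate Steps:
$m{\left(q \right)} = -22$ ($m{\left(q \right)} = \frac{-2 + 7 \left(-6\right)}{2} = \frac{-2 - 42}{2} = \frac{1}{2} \left(-44\right) = -22$)
$a{\left(0 Q{\left(-1 \right)} \right)} - m{\left(-152 \right)} = \left(0 \left(-1\right)^{2}\right)^{2} - -22 = \left(0 \cdot 1\right)^{2} + 22 = 0^{2} + 22 = 0 + 22 = 22$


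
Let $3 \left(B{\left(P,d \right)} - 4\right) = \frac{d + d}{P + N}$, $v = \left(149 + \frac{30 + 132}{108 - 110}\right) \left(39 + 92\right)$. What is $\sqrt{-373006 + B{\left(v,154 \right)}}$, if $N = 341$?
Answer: $\frac{i \sqrt{31908082511438}}{9249} \approx 610.74 i$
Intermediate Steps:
$v = 8908$ ($v = \left(149 + \frac{162}{-2}\right) 131 = \left(149 + 162 \left(- \frac{1}{2}\right)\right) 131 = \left(149 - 81\right) 131 = 68 \cdot 131 = 8908$)
$B{\left(P,d \right)} = 4 + \frac{2 d}{3 \left(341 + P\right)}$ ($B{\left(P,d \right)} = 4 + \frac{\left(d + d\right) \frac{1}{P + 341}}{3} = 4 + \frac{2 d \frac{1}{341 + P}}{3} = 4 + \frac{2 d}{3 \left(341 + P\right)}$)
$\sqrt{-373006 + B{\left(v,154 \right)}} = \sqrt{-373006 + \frac{2 \left(2046 + 154 + 6 \cdot 8908\right)}{3 \left(341 + 8908\right)}} = \sqrt{-373006 + \frac{2 \left(2046 + 154 + 53448\right)}{3 \cdot 9249}} = \sqrt{-373006 + \frac{2}{3} \cdot \frac{1}{9249} \cdot 55648} = \sqrt{-373006 + \frac{111296}{27747}} = \sqrt{- \frac{10349686186}{27747}} = \frac{i \sqrt{31908082511438}}{9249}$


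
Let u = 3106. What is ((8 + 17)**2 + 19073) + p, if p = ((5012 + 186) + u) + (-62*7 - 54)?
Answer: 27514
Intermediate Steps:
p = 7816 (p = ((5012 + 186) + 3106) + (-62*7 - 54) = (5198 + 3106) + (-434 - 54) = 8304 - 488 = 7816)
((8 + 17)**2 + 19073) + p = ((8 + 17)**2 + 19073) + 7816 = (25**2 + 19073) + 7816 = (625 + 19073) + 7816 = 19698 + 7816 = 27514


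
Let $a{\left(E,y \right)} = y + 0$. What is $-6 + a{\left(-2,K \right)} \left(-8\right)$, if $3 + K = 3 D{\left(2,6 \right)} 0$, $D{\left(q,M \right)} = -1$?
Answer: $18$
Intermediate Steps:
$K = -3$ ($K = -3 + 3 \left(-1\right) 0 = -3 - 0 = -3 + 0 = -3$)
$a{\left(E,y \right)} = y$
$-6 + a{\left(-2,K \right)} \left(-8\right) = -6 - -24 = -6 + 24 = 18$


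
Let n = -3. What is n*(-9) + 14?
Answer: 41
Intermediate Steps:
n*(-9) + 14 = -3*(-9) + 14 = 27 + 14 = 41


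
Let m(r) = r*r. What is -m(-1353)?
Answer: -1830609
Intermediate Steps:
m(r) = r²
-m(-1353) = -1*(-1353)² = -1*1830609 = -1830609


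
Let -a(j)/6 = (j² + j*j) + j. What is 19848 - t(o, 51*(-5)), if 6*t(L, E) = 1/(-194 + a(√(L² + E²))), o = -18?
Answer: 36634610899164031/1845758308080 - 3*√7261/615252769360 ≈ 19848.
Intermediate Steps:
a(j) = -12*j² - 6*j (a(j) = -6*((j² + j*j) + j) = -6*((j² + j²) + j) = -6*(2*j² + j) = -6*(j + 2*j²) = -12*j² - 6*j)
t(L, E) = 1/(6*(-194 - 6*√(E² + L²)*(1 + 2*√(E² + L²)))) (t(L, E) = 1/(6*(-194 - 6*√(L² + E²)*(1 + 2*√(L² + E²)))) = 1/(6*(-194 - 6*√(E² + L²)*(1 + 2*√(E² + L²)))))
19848 - t(o, 51*(-5)) = 19848 - (-1)/(1164 + 36*√((51*(-5))² + (-18)²) + 72*(51*(-5))² + 72*(-18)²) = 19848 - (-1)/(1164 + 36*√((-255)² + 324) + 72*(-255)² + 72*324) = 19848 - (-1)/(1164 + 36*√(65025 + 324) + 72*65025 + 23328) = 19848 - (-1)/(1164 + 36*√65349 + 4681800 + 23328) = 19848 - (-1)/(1164 + 36*(3*√7261) + 4681800 + 23328) = 19848 - (-1)/(1164 + 108*√7261 + 4681800 + 23328) = 19848 - (-1)/(4706292 + 108*√7261) = 19848 + 1/(4706292 + 108*√7261)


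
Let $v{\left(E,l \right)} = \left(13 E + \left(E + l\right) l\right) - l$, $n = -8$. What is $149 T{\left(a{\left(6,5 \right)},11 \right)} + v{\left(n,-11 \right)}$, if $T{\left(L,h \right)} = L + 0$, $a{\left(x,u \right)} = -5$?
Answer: $-629$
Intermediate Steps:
$v{\left(E,l \right)} = - l + 13 E + l \left(E + l\right)$ ($v{\left(E,l \right)} = \left(13 E + l \left(E + l\right)\right) - l = - l + 13 E + l \left(E + l\right)$)
$T{\left(L,h \right)} = L$
$149 T{\left(a{\left(6,5 \right)},11 \right)} + v{\left(n,-11 \right)} = 149 \left(-5\right) + \left(\left(-11\right)^{2} - -11 + 13 \left(-8\right) - -88\right) = -745 + \left(121 + 11 - 104 + 88\right) = -745 + 116 = -629$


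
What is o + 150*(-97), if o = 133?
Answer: -14417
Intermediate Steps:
o + 150*(-97) = 133 + 150*(-97) = 133 - 14550 = -14417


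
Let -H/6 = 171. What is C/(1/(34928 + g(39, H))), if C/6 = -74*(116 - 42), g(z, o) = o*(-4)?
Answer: -1282435392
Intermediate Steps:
H = -1026 (H = -6*171 = -1026)
g(z, o) = -4*o
C = -32856 (C = 6*(-74*(116 - 42)) = 6*(-74*74) = 6*(-5476) = -32856)
C/(1/(34928 + g(39, H))) = -32856/(1/(34928 - 4*(-1026))) = -32856/(1/(34928 + 4104)) = -32856/(1/39032) = -32856/1/39032 = -32856*39032 = -1282435392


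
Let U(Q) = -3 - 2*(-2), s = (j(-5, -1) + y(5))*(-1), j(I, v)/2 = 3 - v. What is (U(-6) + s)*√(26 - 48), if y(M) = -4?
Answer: -3*I*√22 ≈ -14.071*I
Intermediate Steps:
j(I, v) = 6 - 2*v (j(I, v) = 2*(3 - v) = 6 - 2*v)
s = -4 (s = ((6 - 2*(-1)) - 4)*(-1) = ((6 + 2) - 4)*(-1) = (8 - 4)*(-1) = 4*(-1) = -4)
U(Q) = 1 (U(Q) = -3 + 4 = 1)
(U(-6) + s)*√(26 - 48) = (1 - 4)*√(26 - 48) = -3*I*√22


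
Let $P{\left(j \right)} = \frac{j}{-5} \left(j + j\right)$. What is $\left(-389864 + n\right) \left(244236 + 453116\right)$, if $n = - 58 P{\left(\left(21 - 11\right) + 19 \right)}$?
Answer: $- \frac{1291331328928}{5} \approx -2.5827 \cdot 10^{11}$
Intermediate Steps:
$P{\left(j \right)} = - \frac{2 j^{2}}{5}$ ($P{\left(j \right)} = j \left(- \frac{1}{5}\right) 2 j = - \frac{j}{5} \cdot 2 j = - \frac{2 j^{2}}{5}$)
$n = \frac{97556}{5}$ ($n = - 58 \left(- \frac{2 \left(\left(21 - 11\right) + 19\right)^{2}}{5}\right) = - 58 \left(- \frac{2 \left(10 + 19\right)^{2}}{5}\right) = - 58 \left(- \frac{2 \cdot 29^{2}}{5}\right) = - 58 \left(\left(- \frac{2}{5}\right) 841\right) = \left(-58\right) \left(- \frac{1682}{5}\right) = \frac{97556}{5} \approx 19511.0$)
$\left(-389864 + n\right) \left(244236 + 453116\right) = \left(-389864 + \frac{97556}{5}\right) \left(244236 + 453116\right) = \left(- \frac{1851764}{5}\right) 697352 = - \frac{1291331328928}{5}$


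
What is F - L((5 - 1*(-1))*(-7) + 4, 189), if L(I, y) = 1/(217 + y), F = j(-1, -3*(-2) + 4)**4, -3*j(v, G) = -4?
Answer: 103855/32886 ≈ 3.1580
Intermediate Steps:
j(v, G) = 4/3 (j(v, G) = -1/3*(-4) = 4/3)
F = 256/81 (F = (4/3)**4 = 256/81 ≈ 3.1605)
F - L((5 - 1*(-1))*(-7) + 4, 189) = 256/81 - 1/(217 + 189) = 256/81 - 1/406 = 103855/32886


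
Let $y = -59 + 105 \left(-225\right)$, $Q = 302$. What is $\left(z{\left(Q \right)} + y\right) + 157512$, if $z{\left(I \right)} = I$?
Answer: $134130$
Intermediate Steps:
$y = -23684$ ($y = -59 - 23625 = -23684$)
$\left(z{\left(Q \right)} + y\right) + 157512 = \left(302 - 23684\right) + 157512 = -23382 + 157512 = 134130$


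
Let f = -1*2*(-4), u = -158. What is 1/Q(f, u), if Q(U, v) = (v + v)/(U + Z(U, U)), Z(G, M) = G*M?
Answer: -18/79 ≈ -0.22785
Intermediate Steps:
f = 8 (f = -2*(-4) = 8)
Q(U, v) = 2*v/(U + U**2) (Q(U, v) = (v + v)/(U + U*U) = (2*v)/(U + U**2) = 2*v/(U + U**2))
1/Q(f, u) = 1/(2*(-158)/(8*(1 + 8))) = 1/(2*(-158)*(1/8)/9) = 1/(2*(-158)*(1/8)*(1/9)) = 1/(-79/18) = -18/79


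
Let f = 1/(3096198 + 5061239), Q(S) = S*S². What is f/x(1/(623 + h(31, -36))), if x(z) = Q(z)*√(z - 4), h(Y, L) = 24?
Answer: -270840023*I*√1673789/21103289519 ≈ -16.604*I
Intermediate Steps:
Q(S) = S³
f = 1/8157437 ≈ 1.2259e-7
x(z) = z³*√(-4 + z) (x(z) = z³*√(z - 4) = z³*√(-4 + z))
f/x(1/(623 + h(31, -36))) = 1/(8157437*(((1/(623 + 24))³*√(-4 + 1/(623 + 24))))) = 1/(8157437*(((1/647)³*√(-4 + 1/647)))) = 1/(8157437*((√(-2587/647)/270840023))) = 1/(8157437*(((I*√1673789/647)/270840023))) = 1/(8157437*((I*√1673789/175233494881))) = (-270840023*I*√1673789/2587)/8157437 = -270840023*I*√1673789/21103289519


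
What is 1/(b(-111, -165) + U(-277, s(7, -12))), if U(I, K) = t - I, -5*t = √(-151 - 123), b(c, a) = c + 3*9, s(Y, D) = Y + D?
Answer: 4825/931499 + 5*I*√274/931499 ≈ 0.0051798 + 8.8851e-5*I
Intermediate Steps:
s(Y, D) = D + Y
b(c, a) = 27 + c (b(c, a) = c + 27 = 27 + c)
t = -I*√274/5 (t = -√(-151 - 123)/5 = -I*√274/5 ≈ -3.3106*I)
U(I, K) = -I - I*√274/5 (U(I, K) = -I*√274/5 - I = -I - I*√274/5)
1/(b(-111, -165) + U(-277, s(7, -12))) = 1/((27 - 111) + (-1*(-277) - I*√274/5)) = 1/(-84 + (277 - I*√274/5)) = 1/(193 - I*√274/5)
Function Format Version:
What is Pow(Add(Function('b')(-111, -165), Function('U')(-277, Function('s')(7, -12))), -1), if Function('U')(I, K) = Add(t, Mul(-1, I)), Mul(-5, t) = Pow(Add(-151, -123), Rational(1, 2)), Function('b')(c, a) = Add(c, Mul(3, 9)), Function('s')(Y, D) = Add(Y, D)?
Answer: Add(Rational(4825, 931499), Mul(Rational(5, 931499), I, Pow(274, Rational(1, 2)))) ≈ Add(0.0051798, Mul(8.8851e-5, I))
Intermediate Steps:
Function('s')(Y, D) = Add(D, Y)
Function('b')(c, a) = Add(27, c) (Function('b')(c, a) = Add(c, 27) = Add(27, c))
t = Mul(Rational(-1, 5), I, Pow(274, Rational(1, 2))) (t = Mul(Rational(-1, 5), Pow(Add(-151, -123), Rational(1, 2))) = Mul(Rational(-1, 5), Pow(-274, Rational(1, 2))) = Mul(Rational(-1, 5), Mul(I, Pow(274, Rational(1, 2)))) = Mul(Rational(-1, 5), I, Pow(274, Rational(1, 2))) ≈ Mul(-3.3106, I))
Function('U')(I, K) = Add(Mul(-1, I), Mul(Rational(-1, 5), I, Pow(274, Rational(1, 2)))) (Function('U')(I, K) = Add(Mul(Rational(-1, 5), I, Pow(274, Rational(1, 2))), Mul(-1, I)) = Add(Mul(-1, I), Mul(Rational(-1, 5), I, Pow(274, Rational(1, 2)))))
Pow(Add(Function('b')(-111, -165), Function('U')(-277, Function('s')(7, -12))), -1) = Pow(Add(Add(27, -111), Add(Mul(-1, -277), Mul(Rational(-1, 5), I, Pow(274, Rational(1, 2))))), -1) = Pow(Add(-84, Add(277, Mul(Rational(-1, 5), I, Pow(274, Rational(1, 2))))), -1) = Pow(Add(193, Mul(Rational(-1, 5), I, Pow(274, Rational(1, 2)))), -1)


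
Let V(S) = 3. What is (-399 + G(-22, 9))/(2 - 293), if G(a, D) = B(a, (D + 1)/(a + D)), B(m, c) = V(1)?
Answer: 132/97 ≈ 1.3608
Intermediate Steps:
B(m, c) = 3
G(a, D) = 3
(-399 + G(-22, 9))/(2 - 293) = (-399 + 3)/(2 - 293) = -396/(-291) = -396*(-1/291) = 132/97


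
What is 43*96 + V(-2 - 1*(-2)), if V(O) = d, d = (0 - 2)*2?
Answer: 4124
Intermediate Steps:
d = -4 (d = -2*2 = -4)
V(O) = -4
43*96 + V(-2 - 1*(-2)) = 43*96 - 4 = 4128 - 4 = 4124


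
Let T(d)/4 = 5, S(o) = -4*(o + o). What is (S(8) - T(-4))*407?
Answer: -34188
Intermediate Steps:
S(o) = -8*o
T(d) = 20 (T(d) = 4*5 = 20)
(S(8) - T(-4))*407 = (-8*8 - 1*20)*407 = (-64 - 20)*407 = -84*407 = -34188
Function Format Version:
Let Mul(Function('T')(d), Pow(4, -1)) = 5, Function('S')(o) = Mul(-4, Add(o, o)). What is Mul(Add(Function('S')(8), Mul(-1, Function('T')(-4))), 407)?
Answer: -34188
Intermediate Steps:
Function('S')(o) = Mul(-8, o) (Function('S')(o) = Mul(-4, Mul(2, o)) = Mul(-8, o))
Function('T')(d) = 20 (Function('T')(d) = Mul(4, 5) = 20)
Mul(Add(Function('S')(8), Mul(-1, Function('T')(-4))), 407) = Mul(Add(Mul(-8, 8), Mul(-1, 20)), 407) = Mul(Add(-64, -20), 407) = Mul(-84, 407) = -34188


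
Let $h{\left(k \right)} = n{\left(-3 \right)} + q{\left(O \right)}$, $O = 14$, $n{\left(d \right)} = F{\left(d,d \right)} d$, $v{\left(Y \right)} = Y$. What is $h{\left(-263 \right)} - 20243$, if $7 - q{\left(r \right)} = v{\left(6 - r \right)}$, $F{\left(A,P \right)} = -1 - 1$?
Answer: $-20222$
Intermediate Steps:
$F{\left(A,P \right)} = -2$ ($F{\left(A,P \right)} = -1 - 1 = -2$)
$n{\left(d \right)} = - 2 d$
$q{\left(r \right)} = 1 + r$ ($q{\left(r \right)} = 7 - \left(6 - r\right) = 7 + \left(-6 + r\right) = 1 + r$)
$h{\left(k \right)} = 21$ ($h{\left(k \right)} = \left(-2\right) \left(-3\right) + \left(1 + 14\right) = 6 + 15 = 21$)
$h{\left(-263 \right)} - 20243 = 21 - 20243 = -20222$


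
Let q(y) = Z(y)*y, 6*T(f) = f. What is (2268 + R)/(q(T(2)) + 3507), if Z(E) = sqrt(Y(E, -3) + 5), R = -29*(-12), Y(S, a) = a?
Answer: 82568808/110691439 - 7848*sqrt(2)/110691439 ≈ 0.74584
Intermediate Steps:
T(f) = f/6
R = 348
Z(E) = sqrt(2) (Z(E) = sqrt(-3 + 5) = sqrt(2))
q(y) = y*sqrt(2) (q(y) = sqrt(2)*y = y*sqrt(2))
(2268 + R)/(q(T(2)) + 3507) = (2268 + 348)/(((1/6)*2)*sqrt(2) + 3507) = 2616/(sqrt(2)/3 + 3507) = 2616/(3507 + sqrt(2)/3)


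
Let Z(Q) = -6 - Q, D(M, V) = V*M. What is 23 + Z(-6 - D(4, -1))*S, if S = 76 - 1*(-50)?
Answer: -481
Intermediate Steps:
S = 126 (S = 76 + 50 = 126)
D(M, V) = M*V
23 + Z(-6 - D(4, -1))*S = 23 + (-6 - (-6 - 4*(-1)))*126 = 23 + (-6 - (-6 - 1*(-4)))*126 = 23 + (-6 - (-6 + 4))*126 = 23 + (-6 - 1*(-2))*126 = 23 + (-6 + 2)*126 = 23 - 4*126 = 23 - 504 = -481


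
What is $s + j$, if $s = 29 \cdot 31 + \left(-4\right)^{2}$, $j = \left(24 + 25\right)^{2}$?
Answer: $3316$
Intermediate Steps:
$j = 2401$ ($j = 49^{2} = 2401$)
$s = 915$ ($s = 899 + 16 = 915$)
$s + j = 915 + 2401 = 3316$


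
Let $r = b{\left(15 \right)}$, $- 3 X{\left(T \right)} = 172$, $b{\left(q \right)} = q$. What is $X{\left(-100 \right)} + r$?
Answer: $- \frac{127}{3} \approx -42.333$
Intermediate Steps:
$X{\left(T \right)} = - \frac{172}{3}$ ($X{\left(T \right)} = \left(- \frac{1}{3}\right) 172 = - \frac{172}{3}$)
$r = 15$
$X{\left(-100 \right)} + r = - \frac{172}{3} + 15 = - \frac{127}{3}$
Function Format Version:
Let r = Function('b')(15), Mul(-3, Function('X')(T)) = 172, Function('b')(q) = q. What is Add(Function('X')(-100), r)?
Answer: Rational(-127, 3) ≈ -42.333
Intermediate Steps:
Function('X')(T) = Rational(-172, 3) (Function('X')(T) = Mul(Rational(-1, 3), 172) = Rational(-172, 3))
r = 15
Add(Function('X')(-100), r) = Add(Rational(-172, 3), 15) = Rational(-127, 3)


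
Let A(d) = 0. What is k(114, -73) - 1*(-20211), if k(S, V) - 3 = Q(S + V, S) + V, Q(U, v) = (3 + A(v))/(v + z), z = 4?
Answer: 2376641/118 ≈ 20141.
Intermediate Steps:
Q(U, v) = 3/(4 + v) (Q(U, v) = (3 + 0)/(v + 4) = 3/(4 + v))
k(S, V) = 3 + V + 3/(4 + S) (k(S, V) = 3 + (3/(4 + S) + V) = 3 + (V + 3/(4 + S)) = 3 + V + 3/(4 + S))
k(114, -73) - 1*(-20211) = (3 + (3 - 73)*(4 + 114))/(4 + 114) - 1*(-20211) = (3 - 70*118)/118 + 20211 = (3 - 8260)/118 + 20211 = (1/118)*(-8257) + 20211 = -8257/118 + 20211 = 2376641/118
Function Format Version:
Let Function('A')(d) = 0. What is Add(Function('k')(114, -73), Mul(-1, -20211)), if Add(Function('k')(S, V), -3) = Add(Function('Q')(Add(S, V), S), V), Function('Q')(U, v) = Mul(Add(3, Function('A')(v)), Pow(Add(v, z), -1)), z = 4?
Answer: Rational(2376641, 118) ≈ 20141.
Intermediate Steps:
Function('Q')(U, v) = Mul(3, Pow(Add(4, v), -1)) (Function('Q')(U, v) = Mul(Add(3, 0), Pow(Add(v, 4), -1)) = Mul(3, Pow(Add(4, v), -1)))
Function('k')(S, V) = Add(3, V, Mul(3, Pow(Add(4, S), -1))) (Function('k')(S, V) = Add(3, Add(Mul(3, Pow(Add(4, S), -1)), V)) = Add(3, Add(V, Mul(3, Pow(Add(4, S), -1)))) = Add(3, V, Mul(3, Pow(Add(4, S), -1))))
Add(Function('k')(114, -73), Mul(-1, -20211)) = Add(Mul(Pow(Add(4, 114), -1), Add(3, Mul(Add(3, -73), Add(4, 114)))), Mul(-1, -20211)) = Add(Mul(Pow(118, -1), Add(3, Mul(-70, 118))), 20211) = Add(Mul(Rational(1, 118), Add(3, -8260)), 20211) = Add(Mul(Rational(1, 118), -8257), 20211) = Add(Rational(-8257, 118), 20211) = Rational(2376641, 118)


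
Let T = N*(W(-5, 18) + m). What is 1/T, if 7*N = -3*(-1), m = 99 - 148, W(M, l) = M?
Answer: -7/162 ≈ -0.043210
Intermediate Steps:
m = -49
N = 3/7 (N = (-3*(-1))/7 = (1/7)*3 = 3/7 ≈ 0.42857)
T = -162/7 (T = 3*(-5 - 49)/7 = (3/7)*(-54) = -162/7 ≈ -23.143)
1/T = 1/(-162/7) = -7/162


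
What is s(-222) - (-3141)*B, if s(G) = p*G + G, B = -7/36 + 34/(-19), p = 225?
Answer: -4286665/76 ≈ -56404.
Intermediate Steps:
B = -1357/684 (B = -7*1/36 + 34*(-1/19) = -7/36 - 34/19 = -1357/684 ≈ -1.9839)
s(G) = 226*G (s(G) = 225*G + G = 226*G)
s(-222) - (-3141)*B = 226*(-222) - (-3141)*(-1357)/684 = -50172 - 1*473593/76 = -50172 - 473593/76 = -4286665/76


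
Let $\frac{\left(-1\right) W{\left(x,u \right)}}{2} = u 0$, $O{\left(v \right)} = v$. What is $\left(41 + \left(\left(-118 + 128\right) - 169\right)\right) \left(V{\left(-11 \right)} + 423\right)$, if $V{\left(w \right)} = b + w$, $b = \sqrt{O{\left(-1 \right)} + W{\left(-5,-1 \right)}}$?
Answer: $-48616 - 118 i \approx -48616.0 - 118.0 i$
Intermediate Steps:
$W{\left(x,u \right)} = 0$ ($W{\left(x,u \right)} = - 2 u 0 = \left(-2\right) 0 = 0$)
$b = i$ ($b = \sqrt{-1 + 0} = \sqrt{-1} = i \approx 1.0 i$)
$V{\left(w \right)} = i + w$
$\left(41 + \left(\left(-118 + 128\right) - 169\right)\right) \left(V{\left(-11 \right)} + 423\right) = \left(41 + \left(\left(-118 + 128\right) - 169\right)\right) \left(\left(i - 11\right) + 423\right) = \left(41 + \left(10 - 169\right)\right) \left(\left(-11 + i\right) + 423\right) = \left(41 - 159\right) \left(412 + i\right) = - 118 \left(412 + i\right) = -48616 - 118 i$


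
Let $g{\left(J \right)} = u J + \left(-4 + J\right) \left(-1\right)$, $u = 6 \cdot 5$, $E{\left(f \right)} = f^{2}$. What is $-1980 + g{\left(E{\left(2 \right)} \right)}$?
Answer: $-1860$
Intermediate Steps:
$u = 30$
$g{\left(J \right)} = 4 + 29 J$ ($g{\left(J \right)} = 30 J + \left(-4 + J\right) \left(-1\right) = 30 J - \left(-4 + J\right) = 4 + 29 J$)
$-1980 + g{\left(E{\left(2 \right)} \right)} = -1980 + \left(4 + 29 \cdot 2^{2}\right) = -1980 + \left(4 + 29 \cdot 4\right) = -1980 + \left(4 + 116\right) = -1980 + 120 = -1860$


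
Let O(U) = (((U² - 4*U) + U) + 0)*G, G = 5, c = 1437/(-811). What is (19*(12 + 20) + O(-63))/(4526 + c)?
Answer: 17353778/3669149 ≈ 4.7296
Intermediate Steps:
c = -1437/811 (c = 1437*(-1/811) = -1437/811 ≈ -1.7719)
O(U) = -15*U + 5*U² (O(U) = (((U² - 4*U) + U) + 0)*5 = ((U² - 3*U) + 0)*5 = (U² - 3*U)*5 = -15*U + 5*U²)
(19*(12 + 20) + O(-63))/(4526 + c) = (19*(12 + 20) + 5*(-63)*(-3 - 63))/(4526 - 1437/811) = (19*32 + 5*(-63)*(-66))/(3669149/811) = (608 + 20790)*(811/3669149) = 21398*(811/3669149) = 17353778/3669149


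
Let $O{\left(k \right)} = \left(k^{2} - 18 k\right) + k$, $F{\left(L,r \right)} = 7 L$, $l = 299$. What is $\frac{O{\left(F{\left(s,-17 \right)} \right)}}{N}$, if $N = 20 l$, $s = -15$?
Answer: $\frac{1281}{598} \approx 2.1421$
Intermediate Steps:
$N = 5980$ ($N = 20 \cdot 299 = 5980$)
$O{\left(k \right)} = k^{2} - 17 k$
$\frac{O{\left(F{\left(s,-17 \right)} \right)}}{N} = \frac{7 \left(-15\right) \left(-17 + 7 \left(-15\right)\right)}{5980} = - 105 \left(-17 - 105\right) \frac{1}{5980} = \left(-105\right) \left(-122\right) \frac{1}{5980} = 12810 \cdot \frac{1}{5980} = \frac{1281}{598}$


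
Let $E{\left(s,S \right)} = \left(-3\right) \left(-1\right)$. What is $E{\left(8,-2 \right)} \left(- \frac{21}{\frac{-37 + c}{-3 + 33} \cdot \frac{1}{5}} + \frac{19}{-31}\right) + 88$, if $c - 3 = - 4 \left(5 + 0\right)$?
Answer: $\frac{8096}{31} \approx 261.16$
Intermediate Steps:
$c = -17$ ($c = 3 - 4 \left(5 + 0\right) = 3 - 20 = -17$)
$E{\left(s,S \right)} = 3$
$E{\left(8,-2 \right)} \left(- \frac{21}{\frac{-37 + c}{-3 + 33} \cdot \frac{1}{5}} + \frac{19}{-31}\right) + 88 = 3 \left(- \frac{21}{\frac{-37 - 17}{-3 + 33} \cdot \frac{1}{5}} + \frac{19}{-31}\right) + 88 = 3 \left(- \frac{21}{- \frac{54}{30} \cdot \frac{1}{5}} + 19 \left(- \frac{1}{31}\right)\right) + 88 = 3 \left(- \frac{21}{\left(-54\right) \frac{1}{30} \cdot \frac{1}{5}} - \frac{19}{31}\right) + 88 = 3 \left(- \frac{21}{\left(- \frac{9}{5}\right) \frac{1}{5}} - \frac{19}{31}\right) + 88 = 3 \left(- \frac{21}{- \frac{9}{25}} - \frac{19}{31}\right) + 88 = 3 \left(\left(-21\right) \left(- \frac{25}{9}\right) - \frac{19}{31}\right) + 88 = 3 \left(\frac{175}{3} - \frac{19}{31}\right) + 88 = 3 \cdot \frac{5368}{93} + 88 = \frac{5368}{31} + 88 = \frac{8096}{31}$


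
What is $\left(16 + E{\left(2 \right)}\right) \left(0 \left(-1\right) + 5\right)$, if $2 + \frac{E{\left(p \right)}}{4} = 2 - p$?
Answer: $40$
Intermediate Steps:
$E{\left(p \right)} = - 4 p$ ($E{\left(p \right)} = -8 + 4 \left(2 - p\right) = -8 - \left(-8 + 4 p\right) = - 4 p$)
$\left(16 + E{\left(2 \right)}\right) \left(0 \left(-1\right) + 5\right) = \left(16 - 8\right) \left(0 \left(-1\right) + 5\right) = \left(16 - 8\right) \left(0 + 5\right) = 8 \cdot 5 = 40$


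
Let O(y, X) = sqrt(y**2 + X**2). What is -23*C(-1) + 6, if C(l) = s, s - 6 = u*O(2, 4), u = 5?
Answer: -132 - 230*sqrt(5) ≈ -646.30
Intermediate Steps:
O(y, X) = sqrt(X**2 + y**2)
s = 6 + 10*sqrt(5) (s = 6 + 5*sqrt(4**2 + 2**2) = 6 + 5*sqrt(16 + 4) = 6 + 5*sqrt(20) = 6 + 5*(2*sqrt(5)) = 6 + 10*sqrt(5) ≈ 28.361)
C(l) = 6 + 10*sqrt(5)
-23*C(-1) + 6 = -23*(6 + 10*sqrt(5)) + 6 = (-138 - 230*sqrt(5)) + 6 = -132 - 230*sqrt(5)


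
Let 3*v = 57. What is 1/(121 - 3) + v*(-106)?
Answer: -237651/118 ≈ -2014.0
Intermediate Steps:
v = 19 (v = (1/3)*57 = 19)
1/(121 - 3) + v*(-106) = 1/(121 - 3) + 19*(-106) = 1/118 - 2014 = -237651/118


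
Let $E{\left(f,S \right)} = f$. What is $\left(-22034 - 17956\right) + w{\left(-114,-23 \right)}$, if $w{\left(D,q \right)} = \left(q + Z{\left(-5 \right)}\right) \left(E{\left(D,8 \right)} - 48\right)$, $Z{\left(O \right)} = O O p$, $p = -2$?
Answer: $-28164$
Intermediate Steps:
$Z{\left(O \right)} = - 2 O^{2}$ ($Z{\left(O \right)} = O O \left(-2\right) = O^{2} \left(-2\right) = - 2 O^{2}$)
$w{\left(D,q \right)} = \left(-50 + q\right) \left(-48 + D\right)$ ($w{\left(D,q \right)} = \left(q - 2 \left(-5\right)^{2}\right) \left(D - 48\right) = \left(q - 50\right) \left(-48 + D\right) = \left(-50 + q\right) \left(-48 + D\right)$)
$\left(-22034 - 17956\right) + w{\left(-114,-23 \right)} = \left(-22034 - 17956\right) - -11826 = \left(-22034 - 17956\right) + \left(2400 + 5700 + 1104 + 2622\right) = -39990 + 11826 = -28164$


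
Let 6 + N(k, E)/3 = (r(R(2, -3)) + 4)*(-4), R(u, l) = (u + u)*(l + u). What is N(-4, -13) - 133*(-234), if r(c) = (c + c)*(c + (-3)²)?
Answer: 31536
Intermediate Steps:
R(u, l) = 2*u*(l + u) (R(u, l) = (2*u)*(l + u) = 2*u*(l + u))
r(c) = 2*c*(9 + c) (r(c) = (2*c)*(c + 9) = (2*c)*(9 + c) = 2*c*(9 + c))
N(k, E) = 414 (N(k, E) = -18 + 3*((2*(2*2*(-3 + 2))*(9 + 2*2*(-3 + 2)) + 4)*(-4)) = -18 + 3*((2*(2*2*(-1))*(9 + 2*2*(-1)) + 4)*(-4)) = -18 + 3*((2*(-4)*(9 - 4) + 4)*(-4)) = -18 + 3*((2*(-4)*5 + 4)*(-4)) = -18 + 3*((-40 + 4)*(-4)) = -18 + 3*(-36*(-4)) = -18 + 3*144 = -18 + 432 = 414)
N(-4, -13) - 133*(-234) = 414 - 133*(-234) = 414 + 31122 = 31536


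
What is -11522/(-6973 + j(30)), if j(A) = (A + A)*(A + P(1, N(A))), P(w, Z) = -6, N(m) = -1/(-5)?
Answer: 11522/5533 ≈ 2.0824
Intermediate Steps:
N(m) = 1/5 (N(m) = -1*(-1/5) = 1/5)
j(A) = 2*A*(-6 + A) (j(A) = (A + A)*(A - 6) = (2*A)*(-6 + A) = 2*A*(-6 + A))
-11522/(-6973 + j(30)) = -11522/(-6973 + 2*30*(-6 + 30)) = -11522/(-6973 + 2*30*24) = -11522/(-6973 + 1440) = -11522/(-5533) = -11522*(-1/5533) = 11522/5533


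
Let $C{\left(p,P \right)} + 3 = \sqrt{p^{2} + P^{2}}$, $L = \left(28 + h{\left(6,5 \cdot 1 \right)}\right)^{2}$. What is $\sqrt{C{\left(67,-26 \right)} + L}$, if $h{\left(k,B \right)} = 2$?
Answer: $\sqrt{897 + \sqrt{5165}} \approx 31.127$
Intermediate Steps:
$L = 900$ ($L = \left(28 + 2\right)^{2} = 30^{2} = 900$)
$C{\left(p,P \right)} = -3 + \sqrt{P^{2} + p^{2}}$ ($C{\left(p,P \right)} = -3 + \sqrt{p^{2} + P^{2}} = -3 + \sqrt{P^{2} + p^{2}}$)
$\sqrt{C{\left(67,-26 \right)} + L} = \sqrt{\left(-3 + \sqrt{\left(-26\right)^{2} + 67^{2}}\right) + 900} = \sqrt{\left(-3 + \sqrt{676 + 4489}\right) + 900} = \sqrt{\left(-3 + \sqrt{5165}\right) + 900} = \sqrt{897 + \sqrt{5165}}$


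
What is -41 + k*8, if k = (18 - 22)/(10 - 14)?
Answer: -33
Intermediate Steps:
k = 1 (k = -4/(-4) = -4*(-¼) = 1)
-41 + k*8 = -41 + 1*8 = -41 + 8 = -33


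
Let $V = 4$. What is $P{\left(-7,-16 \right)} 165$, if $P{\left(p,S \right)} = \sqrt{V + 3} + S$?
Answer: $-2640 + 165 \sqrt{7} \approx -2203.4$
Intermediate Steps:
$P{\left(p,S \right)} = S + \sqrt{7}$ ($P{\left(p,S \right)} = \sqrt{4 + 3} + S = \sqrt{7} + S = S + \sqrt{7}$)
$P{\left(-7,-16 \right)} 165 = \left(-16 + \sqrt{7}\right) 165 = -2640 + 165 \sqrt{7}$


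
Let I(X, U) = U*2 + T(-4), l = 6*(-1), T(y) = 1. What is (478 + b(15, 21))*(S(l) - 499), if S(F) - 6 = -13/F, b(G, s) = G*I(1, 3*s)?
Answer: -7017935/6 ≈ -1.1697e+6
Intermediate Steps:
l = -6
I(X, U) = 1 + 2*U (I(X, U) = U*2 + 1 = 2*U + 1 = 1 + 2*U)
b(G, s) = G*(1 + 6*s) (b(G, s) = G*(1 + 2*(3*s)) = G*(1 + 6*s))
S(F) = 6 - 13/F
(478 + b(15, 21))*(S(l) - 499) = (478 + 15*(1 + 6*21))*((6 - 13/(-6)) - 499) = (478 + 15*(1 + 126))*((6 - 13*(-1/6)) - 499) = (478 + 15*127)*((6 + 13/6) - 499) = (478 + 1905)*(49/6 - 499) = 2383*(-2945/6) = -7017935/6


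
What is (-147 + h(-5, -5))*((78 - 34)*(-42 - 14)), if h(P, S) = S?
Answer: 374528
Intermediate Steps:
(-147 + h(-5, -5))*((78 - 34)*(-42 - 14)) = (-147 - 5)*((78 - 34)*(-42 - 14)) = -6688*(-56) = -152*(-2464) = 374528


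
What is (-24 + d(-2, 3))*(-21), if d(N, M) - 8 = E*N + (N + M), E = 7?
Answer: 609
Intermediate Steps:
d(N, M) = 8 + M + 8*N (d(N, M) = 8 + (7*N + (N + M)) = 8 + (7*N + (M + N)) = 8 + (M + 8*N) = 8 + M + 8*N)
(-24 + d(-2, 3))*(-21) = (-24 + (8 + 3 + 8*(-2)))*(-21) = (-24 + (8 + 3 - 16))*(-21) = (-24 - 5)*(-21) = -29*(-21) = 609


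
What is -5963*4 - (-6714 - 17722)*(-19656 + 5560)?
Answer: -344473708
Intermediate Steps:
-5963*4 - (-6714 - 17722)*(-19656 + 5560) = -23852 - (-24436)*(-14096) = -23852 - 1*344449856 = -23852 - 344449856 = -344473708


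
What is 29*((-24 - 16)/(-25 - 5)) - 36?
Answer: 8/3 ≈ 2.6667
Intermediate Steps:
29*((-24 - 16)/(-25 - 5)) - 36 = 29*(-40/(-30)) - 36 = 29*(-40*(-1/30)) - 36 = 29*(4/3) - 36 = 116/3 - 36 = 8/3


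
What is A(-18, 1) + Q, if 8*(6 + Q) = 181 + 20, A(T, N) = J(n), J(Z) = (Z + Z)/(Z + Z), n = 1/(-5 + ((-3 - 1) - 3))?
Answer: 161/8 ≈ 20.125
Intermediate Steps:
n = -1/12 (n = 1/(-5 + (-4 - 3)) = 1/(-5 - 7) = 1/(-12) = -1/12 ≈ -0.083333)
J(Z) = 1 (J(Z) = (2*Z)/((2*Z)) = (2*Z)*(1/(2*Z)) = 1)
A(T, N) = 1
Q = 153/8 (Q = -6 + (181 + 20)/8 = -6 + (⅛)*201 = -6 + 201/8 = 153/8 ≈ 19.125)
A(-18, 1) + Q = 1 + 153/8 = 161/8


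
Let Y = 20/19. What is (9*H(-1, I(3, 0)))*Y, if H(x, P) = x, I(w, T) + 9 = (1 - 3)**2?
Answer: -180/19 ≈ -9.4737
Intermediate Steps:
I(w, T) = -5 (I(w, T) = -9 + (1 - 3)**2 = -9 + (-2)**2 = -9 + 4 = -5)
Y = 20/19 (Y = 20*(1/19) = 20/19 ≈ 1.0526)
(9*H(-1, I(3, 0)))*Y = (9*(-1))*(20/19) = -9*20/19 = -180/19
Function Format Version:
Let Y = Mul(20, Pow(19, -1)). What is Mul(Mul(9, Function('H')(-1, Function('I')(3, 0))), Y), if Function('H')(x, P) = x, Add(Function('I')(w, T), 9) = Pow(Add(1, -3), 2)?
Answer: Rational(-180, 19) ≈ -9.4737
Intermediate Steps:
Function('I')(w, T) = -5 (Function('I')(w, T) = Add(-9, Pow(Add(1, -3), 2)) = Add(-9, Pow(-2, 2)) = Add(-9, 4) = -5)
Y = Rational(20, 19) (Y = Mul(20, Rational(1, 19)) = Rational(20, 19) ≈ 1.0526)
Mul(Mul(9, Function('H')(-1, Function('I')(3, 0))), Y) = Mul(Mul(9, -1), Rational(20, 19)) = Mul(-9, Rational(20, 19)) = Rational(-180, 19)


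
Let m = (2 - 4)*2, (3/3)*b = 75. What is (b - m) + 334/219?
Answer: 17635/219 ≈ 80.525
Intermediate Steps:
b = 75
m = -4 (m = -2*2 = -4)
(b - m) + 334/219 = (75 - 1*(-4)) + 334/219 = (75 + 4) + 334*(1/219) = 79 + 334/219 = 17635/219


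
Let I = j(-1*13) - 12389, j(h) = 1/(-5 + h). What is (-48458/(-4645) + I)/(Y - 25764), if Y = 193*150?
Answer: -1034976691/266381460 ≈ -3.8853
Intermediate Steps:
Y = 28950
I = -223003/18 (I = 1/(-5 - 1*13) - 12389 = 1/(-5 - 13) - 12389 = 1/(-18) - 12389 = -1/18 - 12389 = -223003/18 ≈ -12389.)
(-48458/(-4645) + I)/(Y - 25764) = (-48458/(-4645) - 223003/18)/(28950 - 25764) = (-48458*(-1/4645) - 223003/18)/3186 = (48458/4645 - 223003/18)*(1/3186) = -1034976691/83610*1/3186 = -1034976691/266381460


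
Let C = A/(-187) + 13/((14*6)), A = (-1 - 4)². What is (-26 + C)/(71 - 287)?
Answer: 408077/3392928 ≈ 0.12027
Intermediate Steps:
A = 25 (A = (-5)² = 25)
C = 331/15708 (C = 25/(-187) + 13/((14*6)) = 25*(-1/187) + 13/84 = -25/187 + 13*(1/84) = -25/187 + 13/84 = 331/15708 ≈ 0.021072)
(-26 + C)/(71 - 287) = (-26 + 331/15708)/(71 - 287) = -408077/15708/(-216) = -408077/15708*(-1/216) = 408077/3392928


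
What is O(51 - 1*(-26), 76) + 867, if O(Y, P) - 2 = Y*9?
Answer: 1562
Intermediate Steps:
O(Y, P) = 2 + 9*Y (O(Y, P) = 2 + Y*9 = 2 + 9*Y)
O(51 - 1*(-26), 76) + 867 = (2 + 9*(51 - 1*(-26))) + 867 = (2 + 9*(51 + 26)) + 867 = (2 + 9*77) + 867 = (2 + 693) + 867 = 695 + 867 = 1562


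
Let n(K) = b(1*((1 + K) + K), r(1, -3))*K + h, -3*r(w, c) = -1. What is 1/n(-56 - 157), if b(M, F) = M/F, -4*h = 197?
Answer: 4/1086103 ≈ 3.6829e-6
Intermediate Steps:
r(w, c) = ⅓ (r(w, c) = -⅓*(-1) = ⅓)
h = -197/4 (h = -¼*197 = -197/4 ≈ -49.250)
n(K) = -197/4 + K*(3 + 6*K) (n(K) = ((1*((1 + K) + K))/(⅓))*K - 197/4 = ((1*(1 + 2*K))*3)*K - 197/4 = ((1 + 2*K)*3)*K - 197/4 = (3 + 6*K)*K - 197/4 = K*(3 + 6*K) - 197/4 = -197/4 + K*(3 + 6*K))
1/n(-56 - 157) = 1/(-197/4 + 3*(-56 - 157)*(1 + 2*(-56 - 157))) = 1/(-197/4 + 3*(-213)*(1 + 2*(-213))) = 1/(-197/4 + 3*(-213)*(1 - 426)) = 1/(-197/4 + 3*(-213)*(-425)) = 1/(-197/4 + 271575) = 1/(1086103/4) = 4/1086103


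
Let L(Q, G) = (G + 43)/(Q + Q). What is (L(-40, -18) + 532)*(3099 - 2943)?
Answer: 331773/4 ≈ 82943.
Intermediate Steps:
L(Q, G) = (43 + G)/(2*Q) (L(Q, G) = (43 + G)/((2*Q)) = (43 + G)*(1/(2*Q)) = (43 + G)/(2*Q))
(L(-40, -18) + 532)*(3099 - 2943) = ((1/2)*(43 - 18)/(-40) + 532)*(3099 - 2943) = ((1/2)*(-1/40)*25 + 532)*156 = (-5/16 + 532)*156 = (8507/16)*156 = 331773/4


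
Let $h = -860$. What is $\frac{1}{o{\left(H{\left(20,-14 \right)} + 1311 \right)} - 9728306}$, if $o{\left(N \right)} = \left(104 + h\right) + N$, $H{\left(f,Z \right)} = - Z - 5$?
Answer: $- \frac{1}{9727742} \approx -1.028 \cdot 10^{-7}$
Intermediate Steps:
$H{\left(f,Z \right)} = -5 - Z$
$o{\left(N \right)} = -756 + N$ ($o{\left(N \right)} = \left(104 - 860\right) + N = -756 + N$)
$\frac{1}{o{\left(H{\left(20,-14 \right)} + 1311 \right)} - 9728306} = \frac{1}{\left(-756 + \left(\left(-5 - -14\right) + 1311\right)\right) - 9728306} = \frac{1}{\left(-756 + \left(\left(-5 + 14\right) + 1311\right)\right) - 9728306} = \frac{1}{\left(-756 + \left(9 + 1311\right)\right) - 9728306} = \frac{1}{\left(-756 + 1320\right) - 9728306} = \frac{1}{564 - 9728306} = \frac{1}{-9727742} = - \frac{1}{9727742}$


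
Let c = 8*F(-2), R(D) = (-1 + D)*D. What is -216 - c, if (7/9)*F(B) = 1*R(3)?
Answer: -1944/7 ≈ -277.71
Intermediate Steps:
R(D) = D*(-1 + D)
F(B) = 54/7 (F(B) = 9*(1*(3*(-1 + 3)))/7 = 9*(1*(3*2))/7 = 9*(1*6)/7 = (9/7)*6 = 54/7)
c = 432/7 (c = 8*(54/7) = 432/7 ≈ 61.714)
-216 - c = -216 - 1*432/7 = -216 - 432/7 = -1944/7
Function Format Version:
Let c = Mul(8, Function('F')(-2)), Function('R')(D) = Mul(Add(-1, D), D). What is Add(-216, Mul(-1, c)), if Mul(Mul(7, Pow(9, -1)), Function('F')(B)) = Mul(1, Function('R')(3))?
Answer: Rational(-1944, 7) ≈ -277.71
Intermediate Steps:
Function('R')(D) = Mul(D, Add(-1, D))
Function('F')(B) = Rational(54, 7) (Function('F')(B) = Mul(Rational(9, 7), Mul(1, Mul(3, Add(-1, 3)))) = Mul(Rational(9, 7), Mul(1, Mul(3, 2))) = Mul(Rational(9, 7), Mul(1, 6)) = Mul(Rational(9, 7), 6) = Rational(54, 7))
c = Rational(432, 7) (c = Mul(8, Rational(54, 7)) = Rational(432, 7) ≈ 61.714)
Add(-216, Mul(-1, c)) = Add(-216, Mul(-1, Rational(432, 7))) = Add(-216, Rational(-432, 7)) = Rational(-1944, 7)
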